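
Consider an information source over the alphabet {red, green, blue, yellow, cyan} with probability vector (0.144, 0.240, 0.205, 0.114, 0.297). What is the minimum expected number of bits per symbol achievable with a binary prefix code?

2.258 bits/symbol

Repeatedly combine the two least-probable nodes; the expected code length is the sum of the merged weights.
merge 57/500 + 18/125 → 129/500
merge 41/200 + 6/25 → 89/200
merge 129/500 + 297/1000 → 111/200
merge 89/200 + 111/200 → 1
L = 129/500 + 89/200 + 111/200 + 1 = 1129/500 = 2.258 bits/symbol.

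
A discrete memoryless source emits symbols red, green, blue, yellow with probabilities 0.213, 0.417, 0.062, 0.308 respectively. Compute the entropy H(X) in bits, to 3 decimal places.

H = −Σ pᵢ log₂ pᵢ.
−0.213·log₂(0.213) = 0.4752
−0.417·log₂(0.417) = 0.5262
−0.062·log₂(0.062) = 0.2487
−0.308·log₂(0.308) = 0.5233
Sum ≈ 1.7734 → 1.773 bits.

1.773 bits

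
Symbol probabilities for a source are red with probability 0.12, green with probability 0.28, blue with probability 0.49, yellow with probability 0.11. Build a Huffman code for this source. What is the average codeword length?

Repeatedly combine the two least-probable nodes; the expected code length is the sum of the merged weights.
merge 11/100 + 3/25 → 23/100
merge 23/100 + 7/25 → 51/100
merge 49/100 + 51/100 → 1
L = 23/100 + 51/100 + 1 = 87/50 = 1.74 bits/symbol.

1.74 bits/symbol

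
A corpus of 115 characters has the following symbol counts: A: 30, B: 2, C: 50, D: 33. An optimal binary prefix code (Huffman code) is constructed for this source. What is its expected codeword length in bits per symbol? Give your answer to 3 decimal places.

Probabilities are the counts divided by 115.
Repeatedly combine the two least-probable nodes; the expected code length is the sum of the merged weights.
merge 2/115 + 6/23 → 32/115
merge 32/115 + 33/115 → 13/23
merge 10/23 + 13/23 → 1
L = 32/115 + 13/23 + 1 = 212/115 ≈ 1.843 bits/symbol.

1.843 bits/symbol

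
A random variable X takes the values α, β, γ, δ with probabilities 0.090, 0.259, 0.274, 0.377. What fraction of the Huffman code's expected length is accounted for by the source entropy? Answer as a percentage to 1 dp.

94.3%

Entropy H = −Σ p log₂ p ≈ 1.8598 bits.
Huffman merges: 9/100+259/1000→349/1000; 137/500+349/1000→623/1000; 377/1000+623/1000→1. L = 493/250 ≈ 1.9720.
Efficiency = H/L = 1.8598/1.9720 = 94.3%.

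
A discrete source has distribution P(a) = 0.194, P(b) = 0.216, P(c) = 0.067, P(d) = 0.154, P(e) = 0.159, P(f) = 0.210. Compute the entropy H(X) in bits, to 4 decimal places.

H = −Σ pᵢ log₂ pᵢ.
−0.194·log₂(0.194) = 0.4590
−0.216·log₂(0.216) = 0.4776
−0.067·log₂(0.067) = 0.2613
−0.154·log₂(0.154) = 0.4156
−0.159·log₂(0.159) = 0.4218
−0.210·log₂(0.210) = 0.4728
Sum ≈ 2.5081 → 2.5081 bits.

2.5081 bits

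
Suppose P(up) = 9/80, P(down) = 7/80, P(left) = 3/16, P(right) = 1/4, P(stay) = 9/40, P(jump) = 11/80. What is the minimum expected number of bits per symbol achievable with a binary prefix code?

Repeatedly combine the two least-probable nodes; the expected code length is the sum of the merged weights.
merge 7/80 + 9/80 → 1/5
merge 11/80 + 3/16 → 13/40
merge 1/5 + 9/40 → 17/40
merge 1/4 + 13/40 → 23/40
merge 17/40 + 23/40 → 1
L = 1/5 + 13/40 + 17/40 + 23/40 + 1 = 101/40 = 2.525 bits/symbol.

2.525 bits/symbol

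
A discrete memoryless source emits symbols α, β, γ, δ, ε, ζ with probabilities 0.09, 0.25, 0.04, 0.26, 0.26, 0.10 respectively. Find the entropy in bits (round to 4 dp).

H = −Σ pᵢ log₂ pᵢ.
−0.09·log₂(0.09) = 0.3127
−0.25·log₂(0.25) = 0.5000
−0.04·log₂(0.04) = 0.1858
−0.26·log₂(0.26) = 0.5053
−0.26·log₂(0.26) = 0.5053
−0.10·log₂(0.10) = 0.3322
Sum ≈ 2.3412 → 2.3412 bits.

2.3412 bits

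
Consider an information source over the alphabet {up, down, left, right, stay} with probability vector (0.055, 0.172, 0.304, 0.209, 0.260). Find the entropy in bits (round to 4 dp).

H = −Σ pᵢ log₂ pᵢ.
−0.055·log₂(0.055) = 0.2301
−0.172·log₂(0.172) = 0.4368
−0.304·log₂(0.304) = 0.5222
−0.209·log₂(0.209) = 0.4720
−0.260·log₂(0.260) = 0.5053
Sum ≈ 2.1665 → 2.1665 bits.

2.1665 bits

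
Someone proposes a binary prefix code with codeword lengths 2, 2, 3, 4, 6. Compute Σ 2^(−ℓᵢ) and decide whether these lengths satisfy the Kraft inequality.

With common denominator 2^6 = 64: Σ 2^(−ℓᵢ) = 16/64 + 16/64 + 8/64 + 4/64 + 1/64 = 45/64 = 0.703125.
Kraft's inequality requires Σ ≤ 1; here Σ = 0.703125 ≤ 1, so such a prefix code exists.

0.703125; yes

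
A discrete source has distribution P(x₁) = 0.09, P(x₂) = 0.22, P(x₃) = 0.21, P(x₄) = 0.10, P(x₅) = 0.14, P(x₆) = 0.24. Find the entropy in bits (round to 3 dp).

2.489 bits

H = −Σ pᵢ log₂ pᵢ.
−0.09·log₂(0.09) = 0.3127
−0.22·log₂(0.22) = 0.4806
−0.21·log₂(0.21) = 0.4728
−0.10·log₂(0.10) = 0.3322
−0.14·log₂(0.14) = 0.3971
−0.24·log₂(0.24) = 0.4941
Sum ≈ 2.4895 → 2.489 bits.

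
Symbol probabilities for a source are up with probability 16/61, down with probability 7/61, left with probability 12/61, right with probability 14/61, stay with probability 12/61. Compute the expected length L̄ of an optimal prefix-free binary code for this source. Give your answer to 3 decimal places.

Repeatedly combine the two least-probable nodes; the expected code length is the sum of the merged weights.
merge 7/61 + 12/61 → 19/61
merge 12/61 + 14/61 → 26/61
merge 16/61 + 19/61 → 35/61
merge 26/61 + 35/61 → 1
L = 19/61 + 26/61 + 35/61 + 1 = 141/61 ≈ 2.311 bits/symbol.

2.311 bits/symbol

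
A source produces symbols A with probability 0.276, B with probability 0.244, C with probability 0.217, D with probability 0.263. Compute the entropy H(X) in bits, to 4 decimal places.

H = −Σ pᵢ log₂ pᵢ.
−0.276·log₂(0.276) = 0.5126
−0.244·log₂(0.244) = 0.4966
−0.217·log₂(0.217) = 0.4783
−0.263·log₂(0.263) = 0.5068
Sum ≈ 1.9942 → 1.9942 bits.

1.9942 bits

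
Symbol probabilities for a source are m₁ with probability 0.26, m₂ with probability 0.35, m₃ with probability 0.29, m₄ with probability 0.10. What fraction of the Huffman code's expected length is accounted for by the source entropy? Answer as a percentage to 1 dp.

Entropy H = −Σ p log₂ p ≈ 1.8855 bits.
Huffman merges: 1/10+13/50→9/25; 29/100+7/20→16/25; 9/25+16/25→1. L = 2 ≈ 2.0000.
Efficiency = H/L = 1.8855/2.0000 = 94.3%.

94.3%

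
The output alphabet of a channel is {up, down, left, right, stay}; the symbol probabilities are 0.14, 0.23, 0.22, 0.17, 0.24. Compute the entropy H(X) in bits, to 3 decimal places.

H = −Σ pᵢ log₂ pᵢ.
−0.14·log₂(0.14) = 0.3971
−0.23·log₂(0.23) = 0.4877
−0.22·log₂(0.22) = 0.4806
−0.17·log₂(0.17) = 0.4346
−0.24·log₂(0.24) = 0.4941
Sum ≈ 2.2941 → 2.294 bits.

2.294 bits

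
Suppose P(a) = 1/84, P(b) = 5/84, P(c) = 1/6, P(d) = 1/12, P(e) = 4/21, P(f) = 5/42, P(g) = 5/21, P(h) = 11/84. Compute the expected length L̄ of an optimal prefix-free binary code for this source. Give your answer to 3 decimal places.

Repeatedly combine the two least-probable nodes; the expected code length is the sum of the merged weights.
merge 1/84 + 5/84 → 1/14
merge 1/14 + 1/12 → 13/84
merge 5/42 + 11/84 → 1/4
merge 13/84 + 1/6 → 9/28
merge 4/21 + 5/21 → 3/7
merge 1/4 + 9/28 → 4/7
merge 3/7 + 4/7 → 1
L = 1/14 + 13/84 + 1/4 + 9/28 + 3/7 + 4/7 + 1 = 235/84 ≈ 2.798 bits/symbol.

2.798 bits/symbol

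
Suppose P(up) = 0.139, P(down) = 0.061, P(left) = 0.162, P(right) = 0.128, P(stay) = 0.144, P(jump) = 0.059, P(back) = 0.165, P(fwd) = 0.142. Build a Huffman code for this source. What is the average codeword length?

2.955 bits/symbol

Repeatedly combine the two least-probable nodes; the expected code length is the sum of the merged weights.
merge 59/1000 + 61/1000 → 3/25
merge 3/25 + 16/125 → 31/125
merge 139/1000 + 71/500 → 281/1000
merge 18/125 + 81/500 → 153/500
merge 33/200 + 31/125 → 413/1000
merge 281/1000 + 153/500 → 587/1000
merge 413/1000 + 587/1000 → 1
L = 3/25 + 31/125 + 281/1000 + 153/500 + 413/1000 + 587/1000 + 1 = 591/200 = 2.955 bits/symbol.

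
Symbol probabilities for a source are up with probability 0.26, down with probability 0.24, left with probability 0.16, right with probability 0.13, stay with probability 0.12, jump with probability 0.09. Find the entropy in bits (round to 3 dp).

2.485 bits

H = −Σ pᵢ log₂ pᵢ.
−0.26·log₂(0.26) = 0.5053
−0.24·log₂(0.24) = 0.4941
−0.16·log₂(0.16) = 0.4230
−0.13·log₂(0.13) = 0.3826
−0.12·log₂(0.12) = 0.3671
−0.09·log₂(0.09) = 0.3127
Sum ≈ 2.4848 → 2.485 bits.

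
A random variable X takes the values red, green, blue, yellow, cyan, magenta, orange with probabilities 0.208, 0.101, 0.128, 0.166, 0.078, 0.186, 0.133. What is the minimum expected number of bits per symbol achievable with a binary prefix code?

2.785 bits/symbol

Repeatedly combine the two least-probable nodes; the expected code length is the sum of the merged weights.
merge 39/500 + 101/1000 → 179/1000
merge 16/125 + 133/1000 → 261/1000
merge 83/500 + 179/1000 → 69/200
merge 93/500 + 26/125 → 197/500
merge 261/1000 + 69/200 → 303/500
merge 197/500 + 303/500 → 1
L = 179/1000 + 261/1000 + 69/200 + 197/500 + 303/500 + 1 = 557/200 = 2.785 bits/symbol.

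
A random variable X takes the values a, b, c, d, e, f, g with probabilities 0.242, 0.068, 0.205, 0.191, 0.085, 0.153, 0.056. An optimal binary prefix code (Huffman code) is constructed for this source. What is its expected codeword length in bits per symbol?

Repeatedly combine the two least-probable nodes; the expected code length is the sum of the merged weights.
merge 7/125 + 17/250 → 31/250
merge 17/200 + 31/250 → 209/1000
merge 153/1000 + 191/1000 → 43/125
merge 41/200 + 209/1000 → 207/500
merge 121/500 + 43/125 → 293/500
merge 207/500 + 293/500 → 1
L = 31/250 + 209/1000 + 43/125 + 207/500 + 293/500 + 1 = 2677/1000 = 2.677 bits/symbol.

2.677 bits/symbol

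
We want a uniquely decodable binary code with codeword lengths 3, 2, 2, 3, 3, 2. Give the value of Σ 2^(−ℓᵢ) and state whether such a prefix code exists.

With common denominator 2^3 = 8: Σ 2^(−ℓᵢ) = 1/8 + 2/8 + 2/8 + 1/8 + 1/8 + 2/8 = 9/8 = 1.125.
Kraft's inequality requires Σ ≤ 1; here Σ = 1.125 > 1, so no such prefix code exists.

1.125; no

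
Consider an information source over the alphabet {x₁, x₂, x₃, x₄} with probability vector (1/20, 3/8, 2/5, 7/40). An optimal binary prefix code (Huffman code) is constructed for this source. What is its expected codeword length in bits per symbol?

1.825 bits/symbol

Repeatedly combine the two least-probable nodes; the expected code length is the sum of the merged weights.
merge 1/20 + 7/40 → 9/40
merge 9/40 + 3/8 → 3/5
merge 2/5 + 3/5 → 1
L = 9/40 + 3/5 + 1 = 73/40 = 1.825 bits/symbol.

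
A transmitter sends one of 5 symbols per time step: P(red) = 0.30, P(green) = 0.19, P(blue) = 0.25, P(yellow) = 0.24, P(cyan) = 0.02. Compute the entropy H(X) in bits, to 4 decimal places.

H = −Σ pᵢ log₂ pᵢ.
−0.30·log₂(0.30) = 0.5211
−0.19·log₂(0.19) = 0.4552
−0.25·log₂(0.25) = 0.5000
−0.24·log₂(0.24) = 0.4941
−0.02·log₂(0.02) = 0.1129
Sum ≈ 2.0833 → 2.0833 bits.

2.0833 bits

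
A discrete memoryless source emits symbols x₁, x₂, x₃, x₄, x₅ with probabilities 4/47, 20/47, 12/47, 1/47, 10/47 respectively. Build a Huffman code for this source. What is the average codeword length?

Repeatedly combine the two least-probable nodes; the expected code length is the sum of the merged weights.
merge 1/47 + 4/47 → 5/47
merge 5/47 + 10/47 → 15/47
merge 12/47 + 15/47 → 27/47
merge 20/47 + 27/47 → 1
L = 5/47 + 15/47 + 27/47 + 1 = 2 bits/symbol.

2 bits/symbol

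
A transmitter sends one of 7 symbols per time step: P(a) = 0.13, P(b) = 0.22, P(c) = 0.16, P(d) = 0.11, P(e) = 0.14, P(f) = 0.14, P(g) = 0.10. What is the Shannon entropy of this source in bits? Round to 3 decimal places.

2.763 bits

H = −Σ pᵢ log₂ pᵢ.
−0.13·log₂(0.13) = 0.3826
−0.22·log₂(0.22) = 0.4806
−0.16·log₂(0.16) = 0.4230
−0.11·log₂(0.11) = 0.3503
−0.14·log₂(0.14) = 0.3971
−0.14·log₂(0.14) = 0.3971
−0.10·log₂(0.10) = 0.3322
Sum ≈ 2.7629 → 2.763 bits.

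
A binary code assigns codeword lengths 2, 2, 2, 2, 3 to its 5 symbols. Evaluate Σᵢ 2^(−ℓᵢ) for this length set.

1.125

With common denominator 2^3 = 8: Σ 2^(−ℓᵢ) = 2/8 + 2/8 + 2/8 + 2/8 + 1/8 = 9/8 = 1.125.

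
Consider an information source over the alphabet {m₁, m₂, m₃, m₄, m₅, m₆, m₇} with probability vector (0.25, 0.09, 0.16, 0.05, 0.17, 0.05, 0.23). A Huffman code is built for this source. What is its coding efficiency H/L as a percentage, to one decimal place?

Entropy H = −Σ p log₂ p ≈ 2.5901 bits.
Huffman merges: 1/20+1/20→1/10; 9/100+1/10→19/100; 4/25+17/100→33/100; 19/100+23/100→21/50; 1/4+33/100→29/50; 21/50+29/50→1. L = 131/50 ≈ 2.6200.
Efficiency = H/L = 2.5901/2.6200 = 98.9%.

98.9%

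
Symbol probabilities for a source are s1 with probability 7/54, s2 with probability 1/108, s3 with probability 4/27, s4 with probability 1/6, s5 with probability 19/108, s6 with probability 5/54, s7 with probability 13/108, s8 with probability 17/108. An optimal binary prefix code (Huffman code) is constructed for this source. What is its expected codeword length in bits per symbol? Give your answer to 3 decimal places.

2.926 bits/symbol

Repeatedly combine the two least-probable nodes; the expected code length is the sum of the merged weights.
merge 1/108 + 5/54 → 11/108
merge 11/108 + 13/108 → 2/9
merge 7/54 + 4/27 → 5/18
merge 17/108 + 1/6 → 35/108
merge 19/108 + 2/9 → 43/108
merge 5/18 + 35/108 → 65/108
merge 43/108 + 65/108 → 1
L = 11/108 + 2/9 + 5/18 + 35/108 + 43/108 + 65/108 + 1 = 79/27 ≈ 2.926 bits/symbol.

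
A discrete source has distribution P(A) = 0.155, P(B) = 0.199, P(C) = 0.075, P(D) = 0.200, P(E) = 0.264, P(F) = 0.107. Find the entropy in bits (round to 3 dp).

H = −Σ pᵢ log₂ pᵢ.
−0.155·log₂(0.155) = 0.4169
−0.199·log₂(0.199) = 0.4635
−0.075·log₂(0.075) = 0.2803
−0.200·log₂(0.200) = 0.4644
−0.264·log₂(0.264) = 0.5072
−0.107·log₂(0.107) = 0.3450
Sum ≈ 2.4773 → 2.477 bits.

2.477 bits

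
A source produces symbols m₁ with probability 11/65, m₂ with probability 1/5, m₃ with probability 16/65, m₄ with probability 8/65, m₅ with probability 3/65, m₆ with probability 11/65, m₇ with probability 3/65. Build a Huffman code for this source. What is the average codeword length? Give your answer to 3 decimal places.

2.646 bits/symbol

Repeatedly combine the two least-probable nodes; the expected code length is the sum of the merged weights.
merge 3/65 + 3/65 → 6/65
merge 6/65 + 8/65 → 14/65
merge 11/65 + 11/65 → 22/65
merge 1/5 + 14/65 → 27/65
merge 16/65 + 22/65 → 38/65
merge 27/65 + 38/65 → 1
L = 6/65 + 14/65 + 22/65 + 27/65 + 38/65 + 1 = 172/65 ≈ 2.646 bits/symbol.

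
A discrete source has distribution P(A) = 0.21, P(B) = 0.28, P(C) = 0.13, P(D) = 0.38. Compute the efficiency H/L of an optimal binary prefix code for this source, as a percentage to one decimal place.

Entropy H = −Σ p log₂ p ≈ 1.9001 bits.
Huffman merges: 13/100+21/100→17/50; 7/25+17/50→31/50; 19/50+31/50→1. L = 49/25 ≈ 1.9600.
Efficiency = H/L = 1.9001/1.9600 = 96.9%.

96.9%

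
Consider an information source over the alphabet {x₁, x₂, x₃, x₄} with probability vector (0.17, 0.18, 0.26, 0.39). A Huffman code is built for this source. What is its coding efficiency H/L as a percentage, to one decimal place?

Entropy H = −Σ p log₂ p ≈ 1.9150 bits.
Huffman merges: 17/100+9/50→7/20; 13/50+7/20→61/100; 39/100+61/100→1. L = 49/25 ≈ 1.9600.
Efficiency = H/L = 1.9150/1.9600 = 97.7%.

97.7%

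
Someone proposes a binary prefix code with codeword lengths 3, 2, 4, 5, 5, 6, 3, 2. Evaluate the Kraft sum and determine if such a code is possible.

0.890625; yes

With common denominator 2^6 = 64: Σ 2^(−ℓᵢ) = 8/64 + 16/64 + 4/64 + 2/64 + 2/64 + 1/64 + 8/64 + 16/64 = 57/64 = 0.890625.
Kraft's inequality requires Σ ≤ 1; here Σ = 0.890625 ≤ 1, so such a prefix code exists.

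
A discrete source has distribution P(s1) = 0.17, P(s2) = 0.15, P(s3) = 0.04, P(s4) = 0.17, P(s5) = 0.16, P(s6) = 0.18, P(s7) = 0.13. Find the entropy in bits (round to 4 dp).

H = −Σ pᵢ log₂ pᵢ.
−0.17·log₂(0.17) = 0.4346
−0.15·log₂(0.15) = 0.4105
−0.04·log₂(0.04) = 0.1858
−0.17·log₂(0.17) = 0.4346
−0.16·log₂(0.16) = 0.4230
−0.18·log₂(0.18) = 0.4453
−0.13·log₂(0.13) = 0.3826
Sum ≈ 2.7164 → 2.7164 bits.

2.7164 bits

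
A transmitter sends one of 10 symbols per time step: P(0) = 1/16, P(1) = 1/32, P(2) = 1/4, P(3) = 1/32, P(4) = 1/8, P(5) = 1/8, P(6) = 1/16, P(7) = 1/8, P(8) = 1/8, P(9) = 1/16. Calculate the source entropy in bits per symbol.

3.0625 bits

Each probability is a power of 1/2, so log₂(1/p) is an integer.
H = Σ p·log₂(1/p) = 1/16·4 + 1/32·5 + 1/4·2 + 1/32·5 + 1/8·3 + 1/8·3 + 1/16·4 + 1/8·3 + 1/8·3 + 1/16·4 = 3.0625 bits.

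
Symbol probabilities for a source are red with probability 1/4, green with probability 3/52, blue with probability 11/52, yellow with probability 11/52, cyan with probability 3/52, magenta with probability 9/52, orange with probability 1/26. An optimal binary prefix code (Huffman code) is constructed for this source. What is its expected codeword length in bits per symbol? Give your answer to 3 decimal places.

Repeatedly combine the two least-probable nodes; the expected code length is the sum of the merged weights.
merge 1/26 + 3/52 → 5/52
merge 3/52 + 5/52 → 2/13
merge 2/13 + 9/52 → 17/52
merge 11/52 + 11/52 → 11/26
merge 1/4 + 17/52 → 15/26
merge 11/26 + 15/26 → 1
L = 5/52 + 2/13 + 17/52 + 11/26 + 15/26 + 1 = 67/26 ≈ 2.577 bits/symbol.

2.577 bits/symbol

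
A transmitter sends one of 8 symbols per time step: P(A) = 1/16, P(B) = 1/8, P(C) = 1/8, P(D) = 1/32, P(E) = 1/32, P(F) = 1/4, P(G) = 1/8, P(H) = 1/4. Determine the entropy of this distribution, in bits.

2.6875 bits

Each probability is a power of 1/2, so log₂(1/p) is an integer.
H = Σ p·log₂(1/p) = 1/16·4 + 1/8·3 + 1/8·3 + 1/32·5 + 1/32·5 + 1/4·2 + 1/8·3 + 1/4·2 = 2.6875 bits.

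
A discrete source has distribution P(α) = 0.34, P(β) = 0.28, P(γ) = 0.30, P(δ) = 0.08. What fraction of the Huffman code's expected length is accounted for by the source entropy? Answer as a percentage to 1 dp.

Entropy H = −Σ p log₂ p ≈ 1.8560 bits.
Huffman merges: 2/25+7/25→9/25; 3/10+17/50→16/25; 9/25+16/25→1. L = 2 ≈ 2.0000.
Efficiency = H/L = 1.8560/2.0000 = 92.8%.

92.8%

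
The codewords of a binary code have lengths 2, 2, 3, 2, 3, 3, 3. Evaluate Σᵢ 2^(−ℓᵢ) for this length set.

With common denominator 2^3 = 8: Σ 2^(−ℓᵢ) = 2/8 + 2/8 + 1/8 + 2/8 + 1/8 + 1/8 + 1/8 = 10/8 = 1.25.

1.25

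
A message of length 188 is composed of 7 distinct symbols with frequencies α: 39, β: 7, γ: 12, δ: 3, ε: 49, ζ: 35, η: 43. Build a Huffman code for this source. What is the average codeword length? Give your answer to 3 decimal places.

2.473 bits/symbol

Probabilities are the counts divided by 188.
Repeatedly combine the two least-probable nodes; the expected code length is the sum of the merged weights.
merge 3/188 + 7/188 → 5/94
merge 5/94 + 3/47 → 11/94
merge 11/94 + 35/188 → 57/188
merge 39/188 + 43/188 → 41/94
merge 49/188 + 57/188 → 53/94
merge 41/94 + 53/94 → 1
L = 5/94 + 11/94 + 57/188 + 41/94 + 53/94 + 1 = 465/188 ≈ 2.473 bits/symbol.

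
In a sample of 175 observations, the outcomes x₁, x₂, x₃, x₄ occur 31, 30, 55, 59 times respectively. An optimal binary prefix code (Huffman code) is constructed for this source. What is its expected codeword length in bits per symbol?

2 bits/symbol

Probabilities are the counts divided by 175.
Repeatedly combine the two least-probable nodes; the expected code length is the sum of the merged weights.
merge 6/35 + 31/175 → 61/175
merge 11/35 + 59/175 → 114/175
merge 61/175 + 114/175 → 1
L = 61/175 + 114/175 + 1 = 2 bits/symbol.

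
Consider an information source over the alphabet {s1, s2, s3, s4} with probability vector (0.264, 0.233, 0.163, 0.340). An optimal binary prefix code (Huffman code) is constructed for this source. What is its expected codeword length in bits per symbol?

2 bits/symbol

Repeatedly combine the two least-probable nodes; the expected code length is the sum of the merged weights.
merge 163/1000 + 233/1000 → 99/250
merge 33/125 + 17/50 → 151/250
merge 99/250 + 151/250 → 1
L = 99/250 + 151/250 + 1 = 2 bits/symbol.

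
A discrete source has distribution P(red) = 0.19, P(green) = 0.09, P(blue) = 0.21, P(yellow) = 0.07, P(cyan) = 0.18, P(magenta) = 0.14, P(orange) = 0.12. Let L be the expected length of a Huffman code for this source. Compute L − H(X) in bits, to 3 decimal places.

Entropy H = −Σ p log₂ p ≈ 2.7187 bits.
Huffman merges: 7/100+9/100→4/25; 3/25+7/50→13/50; 4/25+9/50→17/50; 19/100+21/100→2/5; 13/50+17/50→3/5; 2/5+3/5→1. L = 69/25 ≈ 2.7600.
L − H = 2.7600 − 2.7187 = 0.041 bits.

0.041 bits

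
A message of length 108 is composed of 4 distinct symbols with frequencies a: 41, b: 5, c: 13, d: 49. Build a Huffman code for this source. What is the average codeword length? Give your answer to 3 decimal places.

Probabilities are the counts divided by 108.
Repeatedly combine the two least-probable nodes; the expected code length is the sum of the merged weights.
merge 5/108 + 13/108 → 1/6
merge 1/6 + 41/108 → 59/108
merge 49/108 + 59/108 → 1
L = 1/6 + 59/108 + 1 = 185/108 ≈ 1.713 bits/symbol.

1.713 bits/symbol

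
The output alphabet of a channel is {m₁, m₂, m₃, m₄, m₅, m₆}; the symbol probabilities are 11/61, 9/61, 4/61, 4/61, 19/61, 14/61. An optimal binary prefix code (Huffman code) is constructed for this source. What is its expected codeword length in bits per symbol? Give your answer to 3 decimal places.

2.410 bits/symbol

Repeatedly combine the two least-probable nodes; the expected code length is the sum of the merged weights.
merge 4/61 + 4/61 → 8/61
merge 8/61 + 9/61 → 17/61
merge 11/61 + 14/61 → 25/61
merge 17/61 + 19/61 → 36/61
merge 25/61 + 36/61 → 1
L = 8/61 + 17/61 + 25/61 + 36/61 + 1 = 147/61 ≈ 2.410 bits/symbol.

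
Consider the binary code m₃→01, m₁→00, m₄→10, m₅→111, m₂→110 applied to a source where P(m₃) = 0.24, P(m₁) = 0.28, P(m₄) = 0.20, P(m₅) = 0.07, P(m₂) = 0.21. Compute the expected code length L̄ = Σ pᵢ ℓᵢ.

L̄ = Σ pᵢ·ℓᵢ = 0.24·2 + 0.28·2 + 0.20·2 + 0.07·3 + 0.21·3 = 2.28 bits/symbol.

2.28 bits/symbol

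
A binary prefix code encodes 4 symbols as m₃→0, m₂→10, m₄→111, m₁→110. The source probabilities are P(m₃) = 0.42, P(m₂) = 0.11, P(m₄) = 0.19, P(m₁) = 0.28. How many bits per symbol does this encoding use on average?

2.05 bits/symbol

L̄ = Σ pᵢ·ℓᵢ = 0.42·1 + 0.11·2 + 0.19·3 + 0.28·3 = 2.05 bits/symbol.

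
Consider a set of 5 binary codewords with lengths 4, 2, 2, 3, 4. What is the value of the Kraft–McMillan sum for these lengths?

With common denominator 2^4 = 16: Σ 2^(−ℓᵢ) = 1/16 + 4/16 + 4/16 + 2/16 + 1/16 = 12/16 = 0.75.

0.75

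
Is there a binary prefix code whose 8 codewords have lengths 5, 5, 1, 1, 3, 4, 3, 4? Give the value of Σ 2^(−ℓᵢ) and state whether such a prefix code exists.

1.4375; no

With common denominator 2^5 = 32: Σ 2^(−ℓᵢ) = 1/32 + 1/32 + 16/32 + 16/32 + 4/32 + 2/32 + 4/32 + 2/32 = 46/32 = 1.4375.
Kraft's inequality requires Σ ≤ 1; here Σ = 1.4375 > 1, so no such prefix code exists.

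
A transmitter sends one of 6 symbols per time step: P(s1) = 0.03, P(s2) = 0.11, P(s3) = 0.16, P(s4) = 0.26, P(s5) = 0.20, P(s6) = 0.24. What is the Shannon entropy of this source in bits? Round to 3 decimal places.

H = −Σ pᵢ log₂ pᵢ.
−0.03·log₂(0.03) = 0.1518
−0.11·log₂(0.11) = 0.3503
−0.16·log₂(0.16) = 0.4230
−0.26·log₂(0.26) = 0.5053
−0.20·log₂(0.20) = 0.4644
−0.24·log₂(0.24) = 0.4941
Sum ≈ 2.3889 → 2.389 bits.

2.389 bits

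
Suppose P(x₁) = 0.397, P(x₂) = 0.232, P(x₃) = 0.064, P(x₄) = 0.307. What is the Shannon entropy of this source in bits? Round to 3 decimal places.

1.795 bits

H = −Σ pᵢ log₂ pᵢ.
−0.397·log₂(0.397) = 0.5291
−0.232·log₂(0.232) = 0.4890
−0.064·log₂(0.064) = 0.2538
−0.307·log₂(0.307) = 0.5230
Sum ≈ 1.7950 → 1.795 bits.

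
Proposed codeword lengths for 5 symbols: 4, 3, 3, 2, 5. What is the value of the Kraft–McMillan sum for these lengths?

0.59375

With common denominator 2^5 = 32: Σ 2^(−ℓᵢ) = 2/32 + 4/32 + 4/32 + 8/32 + 1/32 = 19/32 = 0.59375.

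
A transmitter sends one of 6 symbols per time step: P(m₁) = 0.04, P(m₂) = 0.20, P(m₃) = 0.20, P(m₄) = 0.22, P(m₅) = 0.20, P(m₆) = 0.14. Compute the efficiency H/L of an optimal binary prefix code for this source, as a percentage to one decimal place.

96.0%

Entropy H = −Σ p log₂ p ≈ 2.4566 bits.
Huffman merges: 1/25+7/50→9/50; 9/50+1/5→19/50; 1/5+1/5→2/5; 11/50+19/50→3/5; 2/5+3/5→1. L = 64/25 ≈ 2.5600.
Efficiency = H/L = 2.4566/2.5600 = 96.0%.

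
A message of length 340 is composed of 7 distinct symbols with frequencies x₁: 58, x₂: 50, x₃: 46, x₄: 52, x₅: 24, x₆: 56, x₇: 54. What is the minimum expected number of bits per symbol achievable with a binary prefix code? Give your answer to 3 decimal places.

Probabilities are the counts divided by 340.
Repeatedly combine the two least-probable nodes; the expected code length is the sum of the merged weights.
merge 6/85 + 23/170 → 7/34
merge 5/34 + 13/85 → 3/10
merge 27/170 + 14/85 → 11/34
merge 29/170 + 7/34 → 32/85
merge 3/10 + 11/34 → 53/85
merge 32/85 + 53/85 → 1
L = 7/34 + 3/10 + 11/34 + 32/85 + 53/85 + 1 = 481/170 ≈ 2.829 bits/symbol.

2.829 bits/symbol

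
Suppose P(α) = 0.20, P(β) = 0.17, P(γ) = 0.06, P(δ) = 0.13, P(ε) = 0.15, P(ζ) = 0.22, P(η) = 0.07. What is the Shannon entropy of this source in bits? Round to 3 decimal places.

H = −Σ pᵢ log₂ pᵢ.
−0.20·log₂(0.20) = 0.4644
−0.17·log₂(0.17) = 0.4346
−0.06·log₂(0.06) = 0.2435
−0.13·log₂(0.13) = 0.3826
−0.15·log₂(0.15) = 0.4105
−0.22·log₂(0.22) = 0.4806
−0.07·log₂(0.07) = 0.2686
Sum ≈ 2.6848 → 2.685 bits.

2.685 bits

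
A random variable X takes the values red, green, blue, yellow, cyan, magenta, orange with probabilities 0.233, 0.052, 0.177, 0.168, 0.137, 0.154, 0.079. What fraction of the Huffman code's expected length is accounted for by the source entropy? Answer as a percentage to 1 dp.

98.6%

Entropy H = −Σ p log₂ p ≈ 2.6838 bits.
Huffman merges: 13/250+79/1000→131/1000; 131/1000+137/1000→67/250; 77/500+21/125→161/500; 177/1000+233/1000→41/100; 67/250+161/500→59/100; 41/100+59/100→1. L = 2721/1000 ≈ 2.7210.
Efficiency = H/L = 2.6838/2.7210 = 98.6%.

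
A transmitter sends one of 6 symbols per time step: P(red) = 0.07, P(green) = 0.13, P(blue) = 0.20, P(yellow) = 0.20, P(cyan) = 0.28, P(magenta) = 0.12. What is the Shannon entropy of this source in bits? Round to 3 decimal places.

H = −Σ pᵢ log₂ pᵢ.
−0.07·log₂(0.07) = 0.2686
−0.13·log₂(0.13) = 0.3826
−0.20·log₂(0.20) = 0.4644
−0.20·log₂(0.20) = 0.4644
−0.28·log₂(0.28) = 0.5142
−0.12·log₂(0.12) = 0.3671
Sum ≈ 2.4613 → 2.461 bits.

2.461 bits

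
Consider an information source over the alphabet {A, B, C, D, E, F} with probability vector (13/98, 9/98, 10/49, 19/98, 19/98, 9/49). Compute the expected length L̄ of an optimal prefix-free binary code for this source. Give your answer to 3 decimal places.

Repeatedly combine the two least-probable nodes; the expected code length is the sum of the merged weights.
merge 9/98 + 13/98 → 11/49
merge 9/49 + 19/98 → 37/98
merge 19/98 + 10/49 → 39/98
merge 11/49 + 37/98 → 59/98
merge 39/98 + 59/98 → 1
L = 11/49 + 37/98 + 39/98 + 59/98 + 1 = 255/98 ≈ 2.602 bits/symbol.

2.602 bits/symbol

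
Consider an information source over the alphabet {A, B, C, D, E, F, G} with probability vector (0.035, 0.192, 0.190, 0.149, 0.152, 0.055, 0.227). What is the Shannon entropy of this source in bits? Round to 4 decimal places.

H = −Σ pᵢ log₂ pᵢ.
−0.035·log₂(0.035) = 0.1693
−0.192·log₂(0.192) = 0.4571
−0.190·log₂(0.190) = 0.4552
−0.149·log₂(0.149) = 0.4092
−0.152·log₂(0.152) = 0.4131
−0.055·log₂(0.055) = 0.2301
−0.227·log₂(0.227) = 0.4856
Sum ≈ 2.6197 → 2.6197 bits.

2.6197 bits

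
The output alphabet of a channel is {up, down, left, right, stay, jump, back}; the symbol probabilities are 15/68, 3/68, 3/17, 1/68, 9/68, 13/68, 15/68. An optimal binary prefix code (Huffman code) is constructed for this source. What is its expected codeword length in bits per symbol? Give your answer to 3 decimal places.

2.618 bits/symbol

Repeatedly combine the two least-probable nodes; the expected code length is the sum of the merged weights.
merge 1/68 + 3/68 → 1/17
merge 1/17 + 9/68 → 13/68
merge 3/17 + 13/68 → 25/68
merge 13/68 + 15/68 → 7/17
merge 15/68 + 25/68 → 10/17
merge 7/17 + 10/17 → 1
L = 1/17 + 13/68 + 25/68 + 7/17 + 10/17 + 1 = 89/34 ≈ 2.618 bits/symbol.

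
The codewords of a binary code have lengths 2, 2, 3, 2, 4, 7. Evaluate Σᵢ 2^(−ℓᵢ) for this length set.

With common denominator 2^7 = 128: Σ 2^(−ℓᵢ) = 32/128 + 32/128 + 16/128 + 32/128 + 8/128 + 1/128 = 121/128 = 0.9453125.

0.9453125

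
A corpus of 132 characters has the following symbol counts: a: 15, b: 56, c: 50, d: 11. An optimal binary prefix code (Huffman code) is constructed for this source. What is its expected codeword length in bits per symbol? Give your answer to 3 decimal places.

1.773 bits/symbol

Probabilities are the counts divided by 132.
Repeatedly combine the two least-probable nodes; the expected code length is the sum of the merged weights.
merge 1/12 + 5/44 → 13/66
merge 13/66 + 25/66 → 19/33
merge 14/33 + 19/33 → 1
L = 13/66 + 19/33 + 1 = 39/22 ≈ 1.773 bits/symbol.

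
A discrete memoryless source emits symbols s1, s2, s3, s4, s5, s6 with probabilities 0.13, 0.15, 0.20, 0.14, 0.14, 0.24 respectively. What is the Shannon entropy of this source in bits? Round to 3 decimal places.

H = −Σ pᵢ log₂ pᵢ.
−0.13·log₂(0.13) = 0.3826
−0.15·log₂(0.15) = 0.4105
−0.20·log₂(0.20) = 0.4644
−0.14·log₂(0.14) = 0.3971
−0.14·log₂(0.14) = 0.3971
−0.24·log₂(0.24) = 0.4941
Sum ≈ 2.5459 → 2.546 bits.

2.546 bits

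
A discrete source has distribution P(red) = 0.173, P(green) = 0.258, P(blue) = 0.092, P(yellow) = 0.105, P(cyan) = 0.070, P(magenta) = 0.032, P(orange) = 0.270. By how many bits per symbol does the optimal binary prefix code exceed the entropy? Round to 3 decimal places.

0.036 bits

Entropy H = −Σ p log₂ p ≈ 2.5377 bits.
Huffman merges: 4/125+7/100→51/500; 23/250+51/500→97/500; 21/200+173/1000→139/500; 97/500+129/500→113/250; 27/100+139/500→137/250; 113/250+137/250→1. L = 1287/500 ≈ 2.5740.
L − H = 2.5740 − 2.5377 = 0.036 bits.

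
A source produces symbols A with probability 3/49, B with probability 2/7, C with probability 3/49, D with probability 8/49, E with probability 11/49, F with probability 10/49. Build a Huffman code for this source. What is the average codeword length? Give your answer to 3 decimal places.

Repeatedly combine the two least-probable nodes; the expected code length is the sum of the merged weights.
merge 3/49 + 3/49 → 6/49
merge 6/49 + 8/49 → 2/7
merge 10/49 + 11/49 → 3/7
merge 2/7 + 2/7 → 4/7
merge 3/7 + 4/7 → 1
L = 6/49 + 2/7 + 3/7 + 4/7 + 1 = 118/49 ≈ 2.408 bits/symbol.

2.408 bits/symbol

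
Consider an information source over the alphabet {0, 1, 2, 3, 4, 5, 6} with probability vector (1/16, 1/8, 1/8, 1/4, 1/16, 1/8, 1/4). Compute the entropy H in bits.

2.625 bits

Each probability is a power of 1/2, so log₂(1/p) is an integer.
H = Σ p·log₂(1/p) = 1/16·4 + 1/8·3 + 1/8·3 + 1/4·2 + 1/16·4 + 1/8·3 + 1/4·2 = 2.625 bits.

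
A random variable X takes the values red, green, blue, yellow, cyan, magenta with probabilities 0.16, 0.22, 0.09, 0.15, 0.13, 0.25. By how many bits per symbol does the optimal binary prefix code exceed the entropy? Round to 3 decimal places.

Entropy H = −Σ p log₂ p ≈ 2.5094 bits.
Huffman merges: 9/100+13/100→11/50; 3/20+4/25→31/100; 11/50+11/50→11/25; 1/4+31/100→14/25; 11/25+14/25→1. L = 253/100 ≈ 2.5300.
L − H = 2.5300 − 2.5094 = 0.021 bits.

0.021 bits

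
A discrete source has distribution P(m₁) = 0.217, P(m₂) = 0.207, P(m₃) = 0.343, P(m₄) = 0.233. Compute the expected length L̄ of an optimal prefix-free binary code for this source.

Repeatedly combine the two least-probable nodes; the expected code length is the sum of the merged weights.
merge 207/1000 + 217/1000 → 53/125
merge 233/1000 + 343/1000 → 72/125
merge 53/125 + 72/125 → 1
L = 53/125 + 72/125 + 1 = 2 bits/symbol.

2 bits/symbol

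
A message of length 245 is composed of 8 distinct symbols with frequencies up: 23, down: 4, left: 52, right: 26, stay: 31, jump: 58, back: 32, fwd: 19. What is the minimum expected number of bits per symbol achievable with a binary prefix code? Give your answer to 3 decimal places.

2.833 bits/symbol

Probabilities are the counts divided by 245.
Repeatedly combine the two least-probable nodes; the expected code length is the sum of the merged weights.
merge 4/245 + 19/245 → 23/245
merge 23/245 + 23/245 → 46/245
merge 26/245 + 31/245 → 57/245
merge 32/245 + 46/245 → 78/245
merge 52/245 + 57/245 → 109/245
merge 58/245 + 78/245 → 136/245
merge 109/245 + 136/245 → 1
L = 23/245 + 46/245 + 57/245 + 78/245 + 109/245 + 136/245 + 1 = 694/245 ≈ 2.833 bits/symbol.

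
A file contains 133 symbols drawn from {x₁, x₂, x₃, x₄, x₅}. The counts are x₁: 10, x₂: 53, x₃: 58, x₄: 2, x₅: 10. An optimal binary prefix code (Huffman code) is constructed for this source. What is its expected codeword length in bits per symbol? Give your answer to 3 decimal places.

1.820 bits/symbol

Probabilities are the counts divided by 133.
Repeatedly combine the two least-probable nodes; the expected code length is the sum of the merged weights.
merge 2/133 + 10/133 → 12/133
merge 10/133 + 12/133 → 22/133
merge 22/133 + 53/133 → 75/133
merge 58/133 + 75/133 → 1
L = 12/133 + 22/133 + 75/133 + 1 = 242/133 ≈ 1.820 bits/symbol.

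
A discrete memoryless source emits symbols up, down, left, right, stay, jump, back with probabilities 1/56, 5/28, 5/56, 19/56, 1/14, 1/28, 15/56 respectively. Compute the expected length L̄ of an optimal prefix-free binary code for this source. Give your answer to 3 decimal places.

Repeatedly combine the two least-probable nodes; the expected code length is the sum of the merged weights.
merge 1/56 + 1/28 → 3/56
merge 3/56 + 1/14 → 1/8
merge 5/56 + 1/8 → 3/14
merge 5/28 + 3/14 → 11/28
merge 15/56 + 19/56 → 17/28
merge 11/28 + 17/28 → 1
L = 3/56 + 1/8 + 3/14 + 11/28 + 17/28 + 1 = 67/28 ≈ 2.393 bits/symbol.

2.393 bits/symbol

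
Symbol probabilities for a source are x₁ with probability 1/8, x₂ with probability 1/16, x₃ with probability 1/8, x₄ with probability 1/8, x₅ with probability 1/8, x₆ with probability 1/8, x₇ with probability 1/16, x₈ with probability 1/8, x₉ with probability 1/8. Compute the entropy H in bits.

3.125 bits

Each probability is a power of 1/2, so log₂(1/p) is an integer.
H = Σ p·log₂(1/p) = 1/8·3 + 1/16·4 + 1/8·3 + 1/8·3 + 1/8·3 + 1/8·3 + 1/16·4 + 1/8·3 + 1/8·3 = 3.125 bits.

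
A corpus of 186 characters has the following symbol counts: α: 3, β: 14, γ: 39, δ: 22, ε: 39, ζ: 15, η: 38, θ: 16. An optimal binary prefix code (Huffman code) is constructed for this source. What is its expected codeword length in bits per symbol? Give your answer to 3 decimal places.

Probabilities are the counts divided by 186.
Repeatedly combine the two least-probable nodes; the expected code length is the sum of the merged weights.
merge 1/62 + 7/93 → 17/186
merge 5/62 + 8/93 → 1/6
merge 17/186 + 11/93 → 13/62
merge 1/6 + 19/93 → 23/62
merge 13/62 + 13/62 → 13/31
merge 13/62 + 23/62 → 18/31
merge 13/31 + 18/31 → 1
L = 17/186 + 1/6 + 13/62 + 23/62 + 13/31 + 18/31 + 1 = 88/31 ≈ 2.839 bits/symbol.

2.839 bits/symbol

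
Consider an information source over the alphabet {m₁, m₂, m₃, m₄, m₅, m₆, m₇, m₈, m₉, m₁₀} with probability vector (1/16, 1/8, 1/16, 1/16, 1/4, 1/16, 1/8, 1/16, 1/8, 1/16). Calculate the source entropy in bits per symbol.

Each probability is a power of 1/2, so log₂(1/p) is an integer.
H = Σ p·log₂(1/p) = 1/16·4 + 1/8·3 + 1/16·4 + 1/16·4 + 1/4·2 + 1/16·4 + 1/8·3 + 1/16·4 + 1/8·3 + 1/16·4 = 3.125 bits.

3.125 bits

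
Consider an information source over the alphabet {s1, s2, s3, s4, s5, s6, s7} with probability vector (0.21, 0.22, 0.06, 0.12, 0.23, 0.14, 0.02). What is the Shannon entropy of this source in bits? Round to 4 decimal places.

H = −Σ pᵢ log₂ pᵢ.
−0.21·log₂(0.21) = 0.4728
−0.22·log₂(0.22) = 0.4806
−0.06·log₂(0.06) = 0.2435
−0.12·log₂(0.12) = 0.3671
−0.23·log₂(0.23) = 0.4877
−0.14·log₂(0.14) = 0.3971
−0.02·log₂(0.02) = 0.1129
Sum ≈ 2.5617 → 2.5617 bits.

2.5617 bits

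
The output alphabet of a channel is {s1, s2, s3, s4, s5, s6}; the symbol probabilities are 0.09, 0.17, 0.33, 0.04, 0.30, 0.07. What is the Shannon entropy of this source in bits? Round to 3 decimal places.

2.250 bits

H = −Σ pᵢ log₂ pᵢ.
−0.09·log₂(0.09) = 0.3127
−0.17·log₂(0.17) = 0.4346
−0.33·log₂(0.33) = 0.5278
−0.04·log₂(0.04) = 0.1858
−0.30·log₂(0.30) = 0.5211
−0.07·log₂(0.07) = 0.2686
Sum ≈ 2.2505 → 2.250 bits.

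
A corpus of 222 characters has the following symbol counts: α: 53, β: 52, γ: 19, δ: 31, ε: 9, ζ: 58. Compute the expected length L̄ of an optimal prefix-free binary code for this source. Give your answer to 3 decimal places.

Probabilities are the counts divided by 222.
Repeatedly combine the two least-probable nodes; the expected code length is the sum of the merged weights.
merge 3/74 + 19/222 → 14/111
merge 14/111 + 31/222 → 59/222
merge 26/111 + 53/222 → 35/74
merge 29/111 + 59/222 → 39/74
merge 35/74 + 39/74 → 1
L = 14/111 + 59/222 + 35/74 + 39/74 + 1 = 177/74 ≈ 2.392 bits/symbol.

2.392 bits/symbol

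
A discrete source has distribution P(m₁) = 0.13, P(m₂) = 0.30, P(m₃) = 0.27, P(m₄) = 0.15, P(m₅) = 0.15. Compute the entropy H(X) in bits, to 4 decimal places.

H = −Σ pᵢ log₂ pᵢ.
−0.13·log₂(0.13) = 0.3826
−0.30·log₂(0.30) = 0.5211
−0.27·log₂(0.27) = 0.5100
−0.15·log₂(0.15) = 0.4105
−0.15·log₂(0.15) = 0.4105
Sum ≈ 2.2348 → 2.2348 bits.

2.2348 bits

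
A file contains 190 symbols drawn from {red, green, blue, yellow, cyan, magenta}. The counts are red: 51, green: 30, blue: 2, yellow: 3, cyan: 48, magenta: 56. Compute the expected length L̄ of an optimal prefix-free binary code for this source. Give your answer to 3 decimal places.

Probabilities are the counts divided by 190.
Repeatedly combine the two least-probable nodes; the expected code length is the sum of the merged weights.
merge 1/95 + 3/190 → 1/38
merge 1/38 + 3/19 → 7/38
merge 7/38 + 24/95 → 83/190
merge 51/190 + 28/95 → 107/190
merge 83/190 + 107/190 → 1
L = 1/38 + 7/38 + 83/190 + 107/190 + 1 = 42/19 ≈ 2.211 bits/symbol.

2.211 bits/symbol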